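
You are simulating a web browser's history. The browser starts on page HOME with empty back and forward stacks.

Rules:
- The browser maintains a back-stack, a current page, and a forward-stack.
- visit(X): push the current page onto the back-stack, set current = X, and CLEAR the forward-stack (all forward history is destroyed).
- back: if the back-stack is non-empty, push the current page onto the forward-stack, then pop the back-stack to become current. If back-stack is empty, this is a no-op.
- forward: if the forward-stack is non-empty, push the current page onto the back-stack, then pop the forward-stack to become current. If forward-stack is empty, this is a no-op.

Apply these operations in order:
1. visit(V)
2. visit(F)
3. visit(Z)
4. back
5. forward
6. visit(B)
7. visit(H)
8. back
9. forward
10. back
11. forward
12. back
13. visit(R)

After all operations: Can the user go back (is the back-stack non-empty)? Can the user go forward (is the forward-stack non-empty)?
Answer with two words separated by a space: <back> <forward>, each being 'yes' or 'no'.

Answer: yes no

Derivation:
After 1 (visit(V)): cur=V back=1 fwd=0
After 2 (visit(F)): cur=F back=2 fwd=0
After 3 (visit(Z)): cur=Z back=3 fwd=0
After 4 (back): cur=F back=2 fwd=1
After 5 (forward): cur=Z back=3 fwd=0
After 6 (visit(B)): cur=B back=4 fwd=0
After 7 (visit(H)): cur=H back=5 fwd=0
After 8 (back): cur=B back=4 fwd=1
After 9 (forward): cur=H back=5 fwd=0
After 10 (back): cur=B back=4 fwd=1
After 11 (forward): cur=H back=5 fwd=0
After 12 (back): cur=B back=4 fwd=1
After 13 (visit(R)): cur=R back=5 fwd=0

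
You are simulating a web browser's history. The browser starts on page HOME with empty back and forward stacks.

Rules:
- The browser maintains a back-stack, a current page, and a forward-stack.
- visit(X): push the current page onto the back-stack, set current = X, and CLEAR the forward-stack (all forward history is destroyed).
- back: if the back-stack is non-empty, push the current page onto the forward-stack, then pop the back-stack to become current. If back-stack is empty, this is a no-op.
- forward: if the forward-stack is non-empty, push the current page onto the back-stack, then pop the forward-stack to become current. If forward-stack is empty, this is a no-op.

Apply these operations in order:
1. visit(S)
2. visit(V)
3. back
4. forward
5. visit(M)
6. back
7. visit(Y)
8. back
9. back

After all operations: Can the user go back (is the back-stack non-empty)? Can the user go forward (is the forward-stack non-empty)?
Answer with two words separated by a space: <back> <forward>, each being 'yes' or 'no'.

Answer: yes yes

Derivation:
After 1 (visit(S)): cur=S back=1 fwd=0
After 2 (visit(V)): cur=V back=2 fwd=0
After 3 (back): cur=S back=1 fwd=1
After 4 (forward): cur=V back=2 fwd=0
After 5 (visit(M)): cur=M back=3 fwd=0
After 6 (back): cur=V back=2 fwd=1
After 7 (visit(Y)): cur=Y back=3 fwd=0
After 8 (back): cur=V back=2 fwd=1
After 9 (back): cur=S back=1 fwd=2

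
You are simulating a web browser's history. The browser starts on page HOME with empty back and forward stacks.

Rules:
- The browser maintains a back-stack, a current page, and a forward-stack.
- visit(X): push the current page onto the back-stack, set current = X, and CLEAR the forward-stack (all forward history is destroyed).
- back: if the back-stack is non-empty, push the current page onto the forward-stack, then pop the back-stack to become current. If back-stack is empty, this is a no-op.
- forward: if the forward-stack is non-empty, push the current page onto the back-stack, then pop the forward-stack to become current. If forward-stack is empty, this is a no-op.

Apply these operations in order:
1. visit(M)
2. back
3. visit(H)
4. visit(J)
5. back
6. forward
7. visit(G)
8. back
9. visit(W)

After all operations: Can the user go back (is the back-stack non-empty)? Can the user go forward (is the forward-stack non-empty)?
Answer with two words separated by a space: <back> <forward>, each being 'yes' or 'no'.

After 1 (visit(M)): cur=M back=1 fwd=0
After 2 (back): cur=HOME back=0 fwd=1
After 3 (visit(H)): cur=H back=1 fwd=0
After 4 (visit(J)): cur=J back=2 fwd=0
After 5 (back): cur=H back=1 fwd=1
After 6 (forward): cur=J back=2 fwd=0
After 7 (visit(G)): cur=G back=3 fwd=0
After 8 (back): cur=J back=2 fwd=1
After 9 (visit(W)): cur=W back=3 fwd=0

Answer: yes no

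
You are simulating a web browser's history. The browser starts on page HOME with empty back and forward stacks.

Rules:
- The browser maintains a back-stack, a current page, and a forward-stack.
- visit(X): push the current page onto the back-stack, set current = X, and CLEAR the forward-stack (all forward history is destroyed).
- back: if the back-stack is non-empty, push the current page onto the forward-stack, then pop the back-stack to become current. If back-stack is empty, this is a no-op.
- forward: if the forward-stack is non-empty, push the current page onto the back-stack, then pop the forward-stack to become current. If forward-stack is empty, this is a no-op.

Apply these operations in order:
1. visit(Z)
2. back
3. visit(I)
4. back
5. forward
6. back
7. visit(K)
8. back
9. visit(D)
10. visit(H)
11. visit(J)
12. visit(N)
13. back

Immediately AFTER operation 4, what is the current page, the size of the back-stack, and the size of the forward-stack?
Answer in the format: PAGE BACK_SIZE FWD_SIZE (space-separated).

After 1 (visit(Z)): cur=Z back=1 fwd=0
After 2 (back): cur=HOME back=0 fwd=1
After 3 (visit(I)): cur=I back=1 fwd=0
After 4 (back): cur=HOME back=0 fwd=1

HOME 0 1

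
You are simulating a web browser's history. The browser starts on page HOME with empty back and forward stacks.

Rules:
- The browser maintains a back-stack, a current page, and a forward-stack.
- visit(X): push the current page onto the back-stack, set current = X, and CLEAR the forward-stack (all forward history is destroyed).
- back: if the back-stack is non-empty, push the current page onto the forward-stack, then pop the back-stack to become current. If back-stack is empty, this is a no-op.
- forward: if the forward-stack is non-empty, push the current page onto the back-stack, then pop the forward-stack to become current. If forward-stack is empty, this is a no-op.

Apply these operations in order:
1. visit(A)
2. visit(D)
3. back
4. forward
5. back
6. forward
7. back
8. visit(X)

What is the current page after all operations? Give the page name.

After 1 (visit(A)): cur=A back=1 fwd=0
After 2 (visit(D)): cur=D back=2 fwd=0
After 3 (back): cur=A back=1 fwd=1
After 4 (forward): cur=D back=2 fwd=0
After 5 (back): cur=A back=1 fwd=1
After 6 (forward): cur=D back=2 fwd=0
After 7 (back): cur=A back=1 fwd=1
After 8 (visit(X)): cur=X back=2 fwd=0

Answer: X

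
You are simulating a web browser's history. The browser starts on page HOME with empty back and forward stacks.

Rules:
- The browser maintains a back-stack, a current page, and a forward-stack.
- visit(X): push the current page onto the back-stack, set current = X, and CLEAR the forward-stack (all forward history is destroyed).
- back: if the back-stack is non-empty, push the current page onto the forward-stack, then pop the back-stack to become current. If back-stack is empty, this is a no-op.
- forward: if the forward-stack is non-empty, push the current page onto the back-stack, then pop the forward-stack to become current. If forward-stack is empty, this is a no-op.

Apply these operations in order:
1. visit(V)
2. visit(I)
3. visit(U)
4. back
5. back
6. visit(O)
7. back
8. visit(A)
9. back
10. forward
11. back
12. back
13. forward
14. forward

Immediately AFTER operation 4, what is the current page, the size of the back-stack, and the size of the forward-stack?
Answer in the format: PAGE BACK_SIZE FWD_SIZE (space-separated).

After 1 (visit(V)): cur=V back=1 fwd=0
After 2 (visit(I)): cur=I back=2 fwd=0
After 3 (visit(U)): cur=U back=3 fwd=0
After 4 (back): cur=I back=2 fwd=1

I 2 1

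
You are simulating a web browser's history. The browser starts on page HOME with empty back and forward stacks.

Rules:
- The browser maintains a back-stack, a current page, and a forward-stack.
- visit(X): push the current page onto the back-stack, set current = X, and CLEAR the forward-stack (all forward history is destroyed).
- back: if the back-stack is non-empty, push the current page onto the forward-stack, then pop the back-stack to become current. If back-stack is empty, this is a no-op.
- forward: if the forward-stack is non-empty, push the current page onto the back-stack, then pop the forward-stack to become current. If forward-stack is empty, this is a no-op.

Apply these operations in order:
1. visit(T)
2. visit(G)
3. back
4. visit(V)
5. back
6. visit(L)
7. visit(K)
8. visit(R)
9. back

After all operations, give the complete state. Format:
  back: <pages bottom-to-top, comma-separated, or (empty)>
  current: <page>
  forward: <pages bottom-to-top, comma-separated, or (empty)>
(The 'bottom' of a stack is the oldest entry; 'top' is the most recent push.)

Answer: back: HOME,T,L
current: K
forward: R

Derivation:
After 1 (visit(T)): cur=T back=1 fwd=0
After 2 (visit(G)): cur=G back=2 fwd=0
After 3 (back): cur=T back=1 fwd=1
After 4 (visit(V)): cur=V back=2 fwd=0
After 5 (back): cur=T back=1 fwd=1
After 6 (visit(L)): cur=L back=2 fwd=0
After 7 (visit(K)): cur=K back=3 fwd=0
After 8 (visit(R)): cur=R back=4 fwd=0
After 9 (back): cur=K back=3 fwd=1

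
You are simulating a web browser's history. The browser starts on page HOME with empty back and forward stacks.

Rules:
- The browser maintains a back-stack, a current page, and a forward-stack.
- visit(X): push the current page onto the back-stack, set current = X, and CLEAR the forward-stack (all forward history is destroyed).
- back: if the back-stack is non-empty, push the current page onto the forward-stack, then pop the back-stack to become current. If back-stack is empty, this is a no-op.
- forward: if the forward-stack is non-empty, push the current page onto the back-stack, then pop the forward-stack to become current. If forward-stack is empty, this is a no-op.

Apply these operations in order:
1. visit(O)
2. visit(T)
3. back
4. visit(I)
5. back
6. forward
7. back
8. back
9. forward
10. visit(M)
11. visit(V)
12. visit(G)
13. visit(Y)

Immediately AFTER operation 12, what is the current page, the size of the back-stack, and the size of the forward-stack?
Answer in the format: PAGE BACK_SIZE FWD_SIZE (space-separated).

After 1 (visit(O)): cur=O back=1 fwd=0
After 2 (visit(T)): cur=T back=2 fwd=0
After 3 (back): cur=O back=1 fwd=1
After 4 (visit(I)): cur=I back=2 fwd=0
After 5 (back): cur=O back=1 fwd=1
After 6 (forward): cur=I back=2 fwd=0
After 7 (back): cur=O back=1 fwd=1
After 8 (back): cur=HOME back=0 fwd=2
After 9 (forward): cur=O back=1 fwd=1
After 10 (visit(M)): cur=M back=2 fwd=0
After 11 (visit(V)): cur=V back=3 fwd=0
After 12 (visit(G)): cur=G back=4 fwd=0

G 4 0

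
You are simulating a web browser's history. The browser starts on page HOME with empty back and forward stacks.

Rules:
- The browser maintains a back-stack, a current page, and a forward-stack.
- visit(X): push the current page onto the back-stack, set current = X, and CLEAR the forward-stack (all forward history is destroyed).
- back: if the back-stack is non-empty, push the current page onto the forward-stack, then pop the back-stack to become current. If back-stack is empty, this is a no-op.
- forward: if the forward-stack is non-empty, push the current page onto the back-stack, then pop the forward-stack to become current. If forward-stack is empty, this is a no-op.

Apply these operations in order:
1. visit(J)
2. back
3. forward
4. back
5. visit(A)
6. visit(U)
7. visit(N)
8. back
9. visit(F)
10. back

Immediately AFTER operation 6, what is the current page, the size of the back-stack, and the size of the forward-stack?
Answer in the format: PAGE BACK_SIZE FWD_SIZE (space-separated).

After 1 (visit(J)): cur=J back=1 fwd=0
After 2 (back): cur=HOME back=0 fwd=1
After 3 (forward): cur=J back=1 fwd=0
After 4 (back): cur=HOME back=0 fwd=1
After 5 (visit(A)): cur=A back=1 fwd=0
After 6 (visit(U)): cur=U back=2 fwd=0

U 2 0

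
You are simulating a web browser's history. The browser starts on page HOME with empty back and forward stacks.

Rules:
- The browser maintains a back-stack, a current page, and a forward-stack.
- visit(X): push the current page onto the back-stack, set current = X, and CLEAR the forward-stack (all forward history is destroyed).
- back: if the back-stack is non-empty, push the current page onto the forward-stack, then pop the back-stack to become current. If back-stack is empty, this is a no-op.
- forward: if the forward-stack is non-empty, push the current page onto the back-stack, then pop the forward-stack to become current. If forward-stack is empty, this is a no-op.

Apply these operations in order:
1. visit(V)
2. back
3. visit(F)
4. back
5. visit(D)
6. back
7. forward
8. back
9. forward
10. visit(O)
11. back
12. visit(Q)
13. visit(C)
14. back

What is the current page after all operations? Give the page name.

Answer: Q

Derivation:
After 1 (visit(V)): cur=V back=1 fwd=0
After 2 (back): cur=HOME back=0 fwd=1
After 3 (visit(F)): cur=F back=1 fwd=0
After 4 (back): cur=HOME back=0 fwd=1
After 5 (visit(D)): cur=D back=1 fwd=0
After 6 (back): cur=HOME back=0 fwd=1
After 7 (forward): cur=D back=1 fwd=0
After 8 (back): cur=HOME back=0 fwd=1
After 9 (forward): cur=D back=1 fwd=0
After 10 (visit(O)): cur=O back=2 fwd=0
After 11 (back): cur=D back=1 fwd=1
After 12 (visit(Q)): cur=Q back=2 fwd=0
After 13 (visit(C)): cur=C back=3 fwd=0
After 14 (back): cur=Q back=2 fwd=1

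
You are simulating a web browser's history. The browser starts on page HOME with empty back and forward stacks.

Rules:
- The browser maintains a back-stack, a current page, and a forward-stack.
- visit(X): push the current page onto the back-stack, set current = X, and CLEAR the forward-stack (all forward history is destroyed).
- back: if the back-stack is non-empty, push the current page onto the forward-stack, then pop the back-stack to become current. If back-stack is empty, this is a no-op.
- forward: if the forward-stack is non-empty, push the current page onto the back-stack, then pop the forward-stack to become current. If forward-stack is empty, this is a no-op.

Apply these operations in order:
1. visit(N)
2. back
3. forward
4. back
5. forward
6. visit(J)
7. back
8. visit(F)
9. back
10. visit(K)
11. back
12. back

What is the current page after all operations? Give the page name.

Answer: HOME

Derivation:
After 1 (visit(N)): cur=N back=1 fwd=0
After 2 (back): cur=HOME back=0 fwd=1
After 3 (forward): cur=N back=1 fwd=0
After 4 (back): cur=HOME back=0 fwd=1
After 5 (forward): cur=N back=1 fwd=0
After 6 (visit(J)): cur=J back=2 fwd=0
After 7 (back): cur=N back=1 fwd=1
After 8 (visit(F)): cur=F back=2 fwd=0
After 9 (back): cur=N back=1 fwd=1
After 10 (visit(K)): cur=K back=2 fwd=0
After 11 (back): cur=N back=1 fwd=1
After 12 (back): cur=HOME back=0 fwd=2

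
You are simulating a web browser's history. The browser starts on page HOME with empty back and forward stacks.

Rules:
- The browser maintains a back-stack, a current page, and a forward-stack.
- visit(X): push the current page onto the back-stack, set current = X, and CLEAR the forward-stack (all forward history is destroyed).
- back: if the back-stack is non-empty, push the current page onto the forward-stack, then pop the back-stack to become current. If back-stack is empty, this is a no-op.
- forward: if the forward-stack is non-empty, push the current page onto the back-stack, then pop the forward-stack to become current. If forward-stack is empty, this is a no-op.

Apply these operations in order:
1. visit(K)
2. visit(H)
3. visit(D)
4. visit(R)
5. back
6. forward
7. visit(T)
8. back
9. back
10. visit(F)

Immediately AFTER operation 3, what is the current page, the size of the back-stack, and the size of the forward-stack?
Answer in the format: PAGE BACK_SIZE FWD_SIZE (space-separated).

After 1 (visit(K)): cur=K back=1 fwd=0
After 2 (visit(H)): cur=H back=2 fwd=0
After 3 (visit(D)): cur=D back=3 fwd=0

D 3 0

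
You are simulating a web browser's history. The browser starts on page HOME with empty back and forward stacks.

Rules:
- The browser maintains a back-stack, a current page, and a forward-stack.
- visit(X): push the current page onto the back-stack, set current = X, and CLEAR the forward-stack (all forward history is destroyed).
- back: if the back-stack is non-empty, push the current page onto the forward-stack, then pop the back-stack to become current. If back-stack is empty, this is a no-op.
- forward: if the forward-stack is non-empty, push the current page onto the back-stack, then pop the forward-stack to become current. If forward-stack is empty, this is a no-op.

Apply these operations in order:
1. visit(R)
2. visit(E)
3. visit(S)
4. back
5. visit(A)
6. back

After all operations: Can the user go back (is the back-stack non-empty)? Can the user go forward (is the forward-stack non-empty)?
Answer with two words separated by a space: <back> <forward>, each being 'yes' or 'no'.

Answer: yes yes

Derivation:
After 1 (visit(R)): cur=R back=1 fwd=0
After 2 (visit(E)): cur=E back=2 fwd=0
After 3 (visit(S)): cur=S back=3 fwd=0
After 4 (back): cur=E back=2 fwd=1
After 5 (visit(A)): cur=A back=3 fwd=0
After 6 (back): cur=E back=2 fwd=1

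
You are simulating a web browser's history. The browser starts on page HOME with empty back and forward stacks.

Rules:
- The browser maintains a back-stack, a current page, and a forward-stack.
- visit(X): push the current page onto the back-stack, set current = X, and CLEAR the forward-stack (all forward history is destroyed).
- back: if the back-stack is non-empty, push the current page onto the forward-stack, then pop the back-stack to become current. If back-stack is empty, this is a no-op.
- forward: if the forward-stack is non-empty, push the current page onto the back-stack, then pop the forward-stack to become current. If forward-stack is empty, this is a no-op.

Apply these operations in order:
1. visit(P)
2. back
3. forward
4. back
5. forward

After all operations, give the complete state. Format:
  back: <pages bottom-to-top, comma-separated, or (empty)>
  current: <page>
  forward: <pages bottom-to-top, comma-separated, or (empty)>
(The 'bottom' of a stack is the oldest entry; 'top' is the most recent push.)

Answer: back: HOME
current: P
forward: (empty)

Derivation:
After 1 (visit(P)): cur=P back=1 fwd=0
After 2 (back): cur=HOME back=0 fwd=1
After 3 (forward): cur=P back=1 fwd=0
After 4 (back): cur=HOME back=0 fwd=1
After 5 (forward): cur=P back=1 fwd=0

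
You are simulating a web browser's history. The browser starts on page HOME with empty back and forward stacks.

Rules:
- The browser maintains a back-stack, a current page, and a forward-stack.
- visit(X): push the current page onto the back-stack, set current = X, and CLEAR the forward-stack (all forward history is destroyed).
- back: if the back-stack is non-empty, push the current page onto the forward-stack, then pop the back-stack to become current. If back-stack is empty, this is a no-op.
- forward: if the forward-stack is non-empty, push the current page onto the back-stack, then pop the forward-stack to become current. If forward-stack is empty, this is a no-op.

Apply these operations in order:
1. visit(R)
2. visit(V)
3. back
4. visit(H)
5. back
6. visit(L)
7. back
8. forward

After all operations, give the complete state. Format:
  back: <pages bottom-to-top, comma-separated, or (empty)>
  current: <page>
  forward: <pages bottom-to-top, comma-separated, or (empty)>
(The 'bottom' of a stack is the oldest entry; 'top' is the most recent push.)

Answer: back: HOME,R
current: L
forward: (empty)

Derivation:
After 1 (visit(R)): cur=R back=1 fwd=0
After 2 (visit(V)): cur=V back=2 fwd=0
After 3 (back): cur=R back=1 fwd=1
After 4 (visit(H)): cur=H back=2 fwd=0
After 5 (back): cur=R back=1 fwd=1
After 6 (visit(L)): cur=L back=2 fwd=0
After 7 (back): cur=R back=1 fwd=1
After 8 (forward): cur=L back=2 fwd=0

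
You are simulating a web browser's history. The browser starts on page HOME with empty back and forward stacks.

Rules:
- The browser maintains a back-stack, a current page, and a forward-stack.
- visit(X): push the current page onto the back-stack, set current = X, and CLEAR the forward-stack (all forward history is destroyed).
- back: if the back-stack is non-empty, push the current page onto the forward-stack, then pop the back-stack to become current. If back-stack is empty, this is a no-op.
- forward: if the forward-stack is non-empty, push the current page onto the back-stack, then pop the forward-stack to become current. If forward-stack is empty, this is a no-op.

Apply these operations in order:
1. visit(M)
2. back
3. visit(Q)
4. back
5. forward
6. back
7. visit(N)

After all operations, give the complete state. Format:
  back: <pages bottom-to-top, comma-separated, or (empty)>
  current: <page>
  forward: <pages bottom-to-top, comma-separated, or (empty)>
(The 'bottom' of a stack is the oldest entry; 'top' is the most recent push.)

Answer: back: HOME
current: N
forward: (empty)

Derivation:
After 1 (visit(M)): cur=M back=1 fwd=0
After 2 (back): cur=HOME back=0 fwd=1
After 3 (visit(Q)): cur=Q back=1 fwd=0
After 4 (back): cur=HOME back=0 fwd=1
After 5 (forward): cur=Q back=1 fwd=0
After 6 (back): cur=HOME back=0 fwd=1
After 7 (visit(N)): cur=N back=1 fwd=0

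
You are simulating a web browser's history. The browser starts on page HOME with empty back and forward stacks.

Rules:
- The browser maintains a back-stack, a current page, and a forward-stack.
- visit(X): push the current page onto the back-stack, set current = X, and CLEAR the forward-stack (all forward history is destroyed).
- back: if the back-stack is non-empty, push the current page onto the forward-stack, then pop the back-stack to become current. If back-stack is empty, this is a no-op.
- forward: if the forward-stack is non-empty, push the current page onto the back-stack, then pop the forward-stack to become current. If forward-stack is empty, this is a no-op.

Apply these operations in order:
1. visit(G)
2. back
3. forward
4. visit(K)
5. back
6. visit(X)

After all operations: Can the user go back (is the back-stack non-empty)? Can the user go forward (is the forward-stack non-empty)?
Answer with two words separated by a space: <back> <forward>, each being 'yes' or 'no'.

Answer: yes no

Derivation:
After 1 (visit(G)): cur=G back=1 fwd=0
After 2 (back): cur=HOME back=0 fwd=1
After 3 (forward): cur=G back=1 fwd=0
After 4 (visit(K)): cur=K back=2 fwd=0
After 5 (back): cur=G back=1 fwd=1
After 6 (visit(X)): cur=X back=2 fwd=0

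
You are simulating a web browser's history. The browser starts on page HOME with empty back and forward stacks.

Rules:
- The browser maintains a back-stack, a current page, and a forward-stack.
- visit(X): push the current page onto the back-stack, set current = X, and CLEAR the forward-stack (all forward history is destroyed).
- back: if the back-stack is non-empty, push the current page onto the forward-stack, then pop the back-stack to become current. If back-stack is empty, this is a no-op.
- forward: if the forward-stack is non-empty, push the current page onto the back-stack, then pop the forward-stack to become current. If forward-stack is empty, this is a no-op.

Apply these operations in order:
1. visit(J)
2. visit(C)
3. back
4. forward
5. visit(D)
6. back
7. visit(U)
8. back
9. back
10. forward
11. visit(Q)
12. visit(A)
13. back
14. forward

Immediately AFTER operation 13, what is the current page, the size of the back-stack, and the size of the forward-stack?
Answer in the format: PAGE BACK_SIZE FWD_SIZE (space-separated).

After 1 (visit(J)): cur=J back=1 fwd=0
After 2 (visit(C)): cur=C back=2 fwd=0
After 3 (back): cur=J back=1 fwd=1
After 4 (forward): cur=C back=2 fwd=0
After 5 (visit(D)): cur=D back=3 fwd=0
After 6 (back): cur=C back=2 fwd=1
After 7 (visit(U)): cur=U back=3 fwd=0
After 8 (back): cur=C back=2 fwd=1
After 9 (back): cur=J back=1 fwd=2
After 10 (forward): cur=C back=2 fwd=1
After 11 (visit(Q)): cur=Q back=3 fwd=0
After 12 (visit(A)): cur=A back=4 fwd=0
After 13 (back): cur=Q back=3 fwd=1

Q 3 1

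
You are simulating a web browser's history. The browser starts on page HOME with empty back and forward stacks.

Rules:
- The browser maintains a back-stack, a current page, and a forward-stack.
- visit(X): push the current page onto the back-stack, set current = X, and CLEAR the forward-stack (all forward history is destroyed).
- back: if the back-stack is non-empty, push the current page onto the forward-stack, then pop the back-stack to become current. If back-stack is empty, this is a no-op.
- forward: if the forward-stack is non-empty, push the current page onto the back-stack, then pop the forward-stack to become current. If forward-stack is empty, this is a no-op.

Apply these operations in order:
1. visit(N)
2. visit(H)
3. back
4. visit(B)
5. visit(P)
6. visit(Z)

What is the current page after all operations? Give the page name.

After 1 (visit(N)): cur=N back=1 fwd=0
After 2 (visit(H)): cur=H back=2 fwd=0
After 3 (back): cur=N back=1 fwd=1
After 4 (visit(B)): cur=B back=2 fwd=0
After 5 (visit(P)): cur=P back=3 fwd=0
After 6 (visit(Z)): cur=Z back=4 fwd=0

Answer: Z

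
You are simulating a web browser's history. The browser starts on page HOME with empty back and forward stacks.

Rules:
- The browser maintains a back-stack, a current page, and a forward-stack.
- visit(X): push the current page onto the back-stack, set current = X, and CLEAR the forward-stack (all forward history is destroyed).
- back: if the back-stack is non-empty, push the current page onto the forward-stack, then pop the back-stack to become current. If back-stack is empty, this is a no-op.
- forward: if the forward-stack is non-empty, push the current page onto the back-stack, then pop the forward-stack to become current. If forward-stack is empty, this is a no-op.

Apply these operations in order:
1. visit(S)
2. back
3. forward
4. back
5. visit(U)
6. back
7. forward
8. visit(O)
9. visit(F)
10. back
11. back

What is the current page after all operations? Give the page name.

Answer: U

Derivation:
After 1 (visit(S)): cur=S back=1 fwd=0
After 2 (back): cur=HOME back=0 fwd=1
After 3 (forward): cur=S back=1 fwd=0
After 4 (back): cur=HOME back=0 fwd=1
After 5 (visit(U)): cur=U back=1 fwd=0
After 6 (back): cur=HOME back=0 fwd=1
After 7 (forward): cur=U back=1 fwd=0
After 8 (visit(O)): cur=O back=2 fwd=0
After 9 (visit(F)): cur=F back=3 fwd=0
After 10 (back): cur=O back=2 fwd=1
After 11 (back): cur=U back=1 fwd=2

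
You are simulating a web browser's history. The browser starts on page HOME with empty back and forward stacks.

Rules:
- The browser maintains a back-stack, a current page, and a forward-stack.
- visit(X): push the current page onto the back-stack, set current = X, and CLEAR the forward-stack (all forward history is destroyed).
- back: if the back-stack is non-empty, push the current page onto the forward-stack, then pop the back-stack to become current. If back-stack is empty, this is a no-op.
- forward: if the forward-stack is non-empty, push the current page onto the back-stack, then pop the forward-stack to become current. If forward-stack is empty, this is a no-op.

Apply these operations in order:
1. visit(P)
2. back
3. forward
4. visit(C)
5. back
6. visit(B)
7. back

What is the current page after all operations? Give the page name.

Answer: P

Derivation:
After 1 (visit(P)): cur=P back=1 fwd=0
After 2 (back): cur=HOME back=0 fwd=1
After 3 (forward): cur=P back=1 fwd=0
After 4 (visit(C)): cur=C back=2 fwd=0
After 5 (back): cur=P back=1 fwd=1
After 6 (visit(B)): cur=B back=2 fwd=0
After 7 (back): cur=P back=1 fwd=1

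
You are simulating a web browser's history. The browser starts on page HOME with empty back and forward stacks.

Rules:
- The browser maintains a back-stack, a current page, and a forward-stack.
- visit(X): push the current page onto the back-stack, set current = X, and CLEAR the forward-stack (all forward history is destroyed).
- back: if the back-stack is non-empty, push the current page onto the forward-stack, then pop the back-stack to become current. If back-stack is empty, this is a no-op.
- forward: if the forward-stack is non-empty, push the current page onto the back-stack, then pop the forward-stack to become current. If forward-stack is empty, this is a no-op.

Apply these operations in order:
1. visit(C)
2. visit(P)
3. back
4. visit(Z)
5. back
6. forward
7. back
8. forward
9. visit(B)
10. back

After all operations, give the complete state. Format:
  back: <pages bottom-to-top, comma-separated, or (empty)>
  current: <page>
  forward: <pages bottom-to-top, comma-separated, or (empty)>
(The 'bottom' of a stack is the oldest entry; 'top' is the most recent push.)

Answer: back: HOME,C
current: Z
forward: B

Derivation:
After 1 (visit(C)): cur=C back=1 fwd=0
After 2 (visit(P)): cur=P back=2 fwd=0
After 3 (back): cur=C back=1 fwd=1
After 4 (visit(Z)): cur=Z back=2 fwd=0
After 5 (back): cur=C back=1 fwd=1
After 6 (forward): cur=Z back=2 fwd=0
After 7 (back): cur=C back=1 fwd=1
After 8 (forward): cur=Z back=2 fwd=0
After 9 (visit(B)): cur=B back=3 fwd=0
After 10 (back): cur=Z back=2 fwd=1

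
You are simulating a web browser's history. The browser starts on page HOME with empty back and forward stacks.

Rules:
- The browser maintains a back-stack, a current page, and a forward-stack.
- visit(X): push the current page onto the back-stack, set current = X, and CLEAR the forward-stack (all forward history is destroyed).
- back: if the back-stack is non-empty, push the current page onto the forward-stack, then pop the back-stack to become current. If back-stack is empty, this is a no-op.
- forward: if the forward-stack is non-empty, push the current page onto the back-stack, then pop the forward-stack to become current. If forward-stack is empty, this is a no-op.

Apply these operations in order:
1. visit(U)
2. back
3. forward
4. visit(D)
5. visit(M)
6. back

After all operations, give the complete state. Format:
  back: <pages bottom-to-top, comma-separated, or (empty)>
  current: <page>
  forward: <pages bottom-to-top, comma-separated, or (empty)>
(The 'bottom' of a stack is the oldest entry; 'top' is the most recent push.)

Answer: back: HOME,U
current: D
forward: M

Derivation:
After 1 (visit(U)): cur=U back=1 fwd=0
After 2 (back): cur=HOME back=0 fwd=1
After 3 (forward): cur=U back=1 fwd=0
After 4 (visit(D)): cur=D back=2 fwd=0
After 5 (visit(M)): cur=M back=3 fwd=0
After 6 (back): cur=D back=2 fwd=1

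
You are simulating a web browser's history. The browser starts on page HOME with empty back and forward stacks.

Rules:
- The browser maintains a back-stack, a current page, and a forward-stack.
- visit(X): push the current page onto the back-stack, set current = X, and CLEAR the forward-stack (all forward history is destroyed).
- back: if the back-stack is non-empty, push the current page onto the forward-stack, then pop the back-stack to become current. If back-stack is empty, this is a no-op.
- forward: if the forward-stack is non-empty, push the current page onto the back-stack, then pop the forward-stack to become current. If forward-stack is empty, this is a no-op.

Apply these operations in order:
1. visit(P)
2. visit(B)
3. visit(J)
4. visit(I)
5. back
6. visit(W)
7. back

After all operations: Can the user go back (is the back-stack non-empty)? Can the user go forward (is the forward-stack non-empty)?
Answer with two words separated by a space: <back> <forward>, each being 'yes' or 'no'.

After 1 (visit(P)): cur=P back=1 fwd=0
After 2 (visit(B)): cur=B back=2 fwd=0
After 3 (visit(J)): cur=J back=3 fwd=0
After 4 (visit(I)): cur=I back=4 fwd=0
After 5 (back): cur=J back=3 fwd=1
After 6 (visit(W)): cur=W back=4 fwd=0
After 7 (back): cur=J back=3 fwd=1

Answer: yes yes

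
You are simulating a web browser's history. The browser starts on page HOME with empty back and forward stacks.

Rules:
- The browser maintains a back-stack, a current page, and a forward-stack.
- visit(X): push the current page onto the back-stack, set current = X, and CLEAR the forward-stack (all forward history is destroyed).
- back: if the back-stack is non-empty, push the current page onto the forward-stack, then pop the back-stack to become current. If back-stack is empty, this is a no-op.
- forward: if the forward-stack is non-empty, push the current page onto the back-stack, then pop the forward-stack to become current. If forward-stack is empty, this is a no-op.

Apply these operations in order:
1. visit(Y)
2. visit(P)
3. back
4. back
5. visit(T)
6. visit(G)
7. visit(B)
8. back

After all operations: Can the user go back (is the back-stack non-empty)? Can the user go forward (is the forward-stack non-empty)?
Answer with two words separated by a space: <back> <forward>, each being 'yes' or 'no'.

After 1 (visit(Y)): cur=Y back=1 fwd=0
After 2 (visit(P)): cur=P back=2 fwd=0
After 3 (back): cur=Y back=1 fwd=1
After 4 (back): cur=HOME back=0 fwd=2
After 5 (visit(T)): cur=T back=1 fwd=0
After 6 (visit(G)): cur=G back=2 fwd=0
After 7 (visit(B)): cur=B back=3 fwd=0
After 8 (back): cur=G back=2 fwd=1

Answer: yes yes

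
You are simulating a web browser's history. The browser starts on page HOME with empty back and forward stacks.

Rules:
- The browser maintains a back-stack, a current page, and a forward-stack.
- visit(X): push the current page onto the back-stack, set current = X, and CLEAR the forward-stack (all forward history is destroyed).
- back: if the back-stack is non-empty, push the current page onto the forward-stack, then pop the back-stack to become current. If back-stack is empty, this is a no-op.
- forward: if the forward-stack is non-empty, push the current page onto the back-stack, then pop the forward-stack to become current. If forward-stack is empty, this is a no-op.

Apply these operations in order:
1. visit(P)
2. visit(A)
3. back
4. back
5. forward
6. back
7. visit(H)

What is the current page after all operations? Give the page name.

Answer: H

Derivation:
After 1 (visit(P)): cur=P back=1 fwd=0
After 2 (visit(A)): cur=A back=2 fwd=0
After 3 (back): cur=P back=1 fwd=1
After 4 (back): cur=HOME back=0 fwd=2
After 5 (forward): cur=P back=1 fwd=1
After 6 (back): cur=HOME back=0 fwd=2
After 7 (visit(H)): cur=H back=1 fwd=0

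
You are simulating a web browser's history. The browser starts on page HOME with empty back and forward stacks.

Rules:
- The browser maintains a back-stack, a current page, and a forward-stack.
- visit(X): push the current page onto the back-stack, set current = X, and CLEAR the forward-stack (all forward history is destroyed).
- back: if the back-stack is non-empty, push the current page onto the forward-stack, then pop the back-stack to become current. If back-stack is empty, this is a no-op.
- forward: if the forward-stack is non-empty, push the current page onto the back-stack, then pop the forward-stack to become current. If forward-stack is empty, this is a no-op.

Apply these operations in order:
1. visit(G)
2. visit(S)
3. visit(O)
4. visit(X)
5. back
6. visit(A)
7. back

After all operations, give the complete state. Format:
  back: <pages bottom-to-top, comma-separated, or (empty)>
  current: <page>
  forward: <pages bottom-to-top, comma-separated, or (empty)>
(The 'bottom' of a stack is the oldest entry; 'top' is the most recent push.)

After 1 (visit(G)): cur=G back=1 fwd=0
After 2 (visit(S)): cur=S back=2 fwd=0
After 3 (visit(O)): cur=O back=3 fwd=0
After 4 (visit(X)): cur=X back=4 fwd=0
After 5 (back): cur=O back=3 fwd=1
After 6 (visit(A)): cur=A back=4 fwd=0
After 7 (back): cur=O back=3 fwd=1

Answer: back: HOME,G,S
current: O
forward: A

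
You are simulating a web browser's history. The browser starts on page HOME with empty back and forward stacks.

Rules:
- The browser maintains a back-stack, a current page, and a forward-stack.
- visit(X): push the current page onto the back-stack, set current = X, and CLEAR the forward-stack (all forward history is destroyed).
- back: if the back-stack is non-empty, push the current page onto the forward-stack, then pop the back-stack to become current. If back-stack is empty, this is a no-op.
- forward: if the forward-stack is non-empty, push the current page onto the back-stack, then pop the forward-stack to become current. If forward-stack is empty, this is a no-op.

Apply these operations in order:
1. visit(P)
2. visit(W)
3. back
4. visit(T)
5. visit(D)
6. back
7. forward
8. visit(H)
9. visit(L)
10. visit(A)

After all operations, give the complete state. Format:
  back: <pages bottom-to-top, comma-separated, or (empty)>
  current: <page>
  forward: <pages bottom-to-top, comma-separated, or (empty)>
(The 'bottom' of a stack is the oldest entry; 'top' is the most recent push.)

After 1 (visit(P)): cur=P back=1 fwd=0
After 2 (visit(W)): cur=W back=2 fwd=0
After 3 (back): cur=P back=1 fwd=1
After 4 (visit(T)): cur=T back=2 fwd=0
After 5 (visit(D)): cur=D back=3 fwd=0
After 6 (back): cur=T back=2 fwd=1
After 7 (forward): cur=D back=3 fwd=0
After 8 (visit(H)): cur=H back=4 fwd=0
After 9 (visit(L)): cur=L back=5 fwd=0
After 10 (visit(A)): cur=A back=6 fwd=0

Answer: back: HOME,P,T,D,H,L
current: A
forward: (empty)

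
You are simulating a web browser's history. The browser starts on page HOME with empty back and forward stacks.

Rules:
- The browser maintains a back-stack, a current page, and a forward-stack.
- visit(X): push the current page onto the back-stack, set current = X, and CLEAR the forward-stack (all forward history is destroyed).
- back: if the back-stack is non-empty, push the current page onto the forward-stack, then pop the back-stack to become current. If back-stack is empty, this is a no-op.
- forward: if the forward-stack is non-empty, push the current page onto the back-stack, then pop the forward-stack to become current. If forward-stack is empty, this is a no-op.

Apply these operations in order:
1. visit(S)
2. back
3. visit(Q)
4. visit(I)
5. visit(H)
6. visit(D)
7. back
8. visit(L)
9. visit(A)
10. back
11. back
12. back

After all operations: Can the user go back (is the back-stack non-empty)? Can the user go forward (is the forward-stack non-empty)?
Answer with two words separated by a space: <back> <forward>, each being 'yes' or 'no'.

Answer: yes yes

Derivation:
After 1 (visit(S)): cur=S back=1 fwd=0
After 2 (back): cur=HOME back=0 fwd=1
After 3 (visit(Q)): cur=Q back=1 fwd=0
After 4 (visit(I)): cur=I back=2 fwd=0
After 5 (visit(H)): cur=H back=3 fwd=0
After 6 (visit(D)): cur=D back=4 fwd=0
After 7 (back): cur=H back=3 fwd=1
After 8 (visit(L)): cur=L back=4 fwd=0
After 9 (visit(A)): cur=A back=5 fwd=0
After 10 (back): cur=L back=4 fwd=1
After 11 (back): cur=H back=3 fwd=2
After 12 (back): cur=I back=2 fwd=3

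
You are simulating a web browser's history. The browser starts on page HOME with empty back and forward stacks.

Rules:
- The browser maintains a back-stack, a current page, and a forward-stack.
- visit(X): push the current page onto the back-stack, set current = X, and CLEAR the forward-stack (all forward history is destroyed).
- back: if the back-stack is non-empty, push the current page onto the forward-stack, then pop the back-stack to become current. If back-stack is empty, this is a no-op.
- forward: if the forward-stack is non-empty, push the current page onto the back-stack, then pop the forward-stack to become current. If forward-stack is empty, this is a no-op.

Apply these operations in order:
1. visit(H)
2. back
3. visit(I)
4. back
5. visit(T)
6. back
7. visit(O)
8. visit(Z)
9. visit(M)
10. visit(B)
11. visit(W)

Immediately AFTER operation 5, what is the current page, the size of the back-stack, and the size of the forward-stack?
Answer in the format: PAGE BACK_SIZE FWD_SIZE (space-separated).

After 1 (visit(H)): cur=H back=1 fwd=0
After 2 (back): cur=HOME back=0 fwd=1
After 3 (visit(I)): cur=I back=1 fwd=0
After 4 (back): cur=HOME back=0 fwd=1
After 5 (visit(T)): cur=T back=1 fwd=0

T 1 0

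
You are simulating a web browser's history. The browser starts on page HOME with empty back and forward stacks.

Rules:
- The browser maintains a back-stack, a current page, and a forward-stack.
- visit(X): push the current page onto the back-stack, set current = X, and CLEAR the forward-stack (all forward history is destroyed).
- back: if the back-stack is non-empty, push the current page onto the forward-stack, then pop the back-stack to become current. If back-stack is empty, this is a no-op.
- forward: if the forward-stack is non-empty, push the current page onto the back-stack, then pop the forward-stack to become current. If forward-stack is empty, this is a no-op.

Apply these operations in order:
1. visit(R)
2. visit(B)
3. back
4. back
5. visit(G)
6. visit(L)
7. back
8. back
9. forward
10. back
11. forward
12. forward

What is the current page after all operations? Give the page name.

Answer: L

Derivation:
After 1 (visit(R)): cur=R back=1 fwd=0
After 2 (visit(B)): cur=B back=2 fwd=0
After 3 (back): cur=R back=1 fwd=1
After 4 (back): cur=HOME back=0 fwd=2
After 5 (visit(G)): cur=G back=1 fwd=0
After 6 (visit(L)): cur=L back=2 fwd=0
After 7 (back): cur=G back=1 fwd=1
After 8 (back): cur=HOME back=0 fwd=2
After 9 (forward): cur=G back=1 fwd=1
After 10 (back): cur=HOME back=0 fwd=2
After 11 (forward): cur=G back=1 fwd=1
After 12 (forward): cur=L back=2 fwd=0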